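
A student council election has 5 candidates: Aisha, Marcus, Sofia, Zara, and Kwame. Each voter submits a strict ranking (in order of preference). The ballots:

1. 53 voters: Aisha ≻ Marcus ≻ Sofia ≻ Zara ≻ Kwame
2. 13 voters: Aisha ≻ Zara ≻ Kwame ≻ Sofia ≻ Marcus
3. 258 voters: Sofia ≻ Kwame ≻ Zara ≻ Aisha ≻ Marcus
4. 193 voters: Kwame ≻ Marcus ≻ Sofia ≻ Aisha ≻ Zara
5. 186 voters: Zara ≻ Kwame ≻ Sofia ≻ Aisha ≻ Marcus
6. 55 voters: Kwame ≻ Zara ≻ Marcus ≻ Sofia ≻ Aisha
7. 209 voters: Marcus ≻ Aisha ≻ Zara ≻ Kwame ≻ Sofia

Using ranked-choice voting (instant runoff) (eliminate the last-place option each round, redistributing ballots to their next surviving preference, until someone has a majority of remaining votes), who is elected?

Kwame

Round 1: Aisha 66, Marcus 209, Sofia 258, Zara 186, Kwame 248. Eliminate Aisha.
Round 2: Marcus 262, Sofia 258, Zara 199, Kwame 248. Eliminate Zara.
Round 3: Marcus 262, Sofia 258, Kwame 447. Eliminate Sofia.
Round 4: Marcus 262, Kwame 705. Kwame has a majority.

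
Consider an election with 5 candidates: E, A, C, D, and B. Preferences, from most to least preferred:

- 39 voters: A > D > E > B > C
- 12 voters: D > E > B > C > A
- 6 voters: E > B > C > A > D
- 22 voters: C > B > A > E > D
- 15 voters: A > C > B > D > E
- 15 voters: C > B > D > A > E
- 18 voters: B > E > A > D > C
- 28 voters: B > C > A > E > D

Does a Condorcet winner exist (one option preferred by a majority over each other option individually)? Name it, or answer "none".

B

B vs E: 98–57 for B.
B vs A: 101–54 for B.
B vs C: 103–52 for B.
B vs D: 104–51 for B.
B beats every other option head-to-head.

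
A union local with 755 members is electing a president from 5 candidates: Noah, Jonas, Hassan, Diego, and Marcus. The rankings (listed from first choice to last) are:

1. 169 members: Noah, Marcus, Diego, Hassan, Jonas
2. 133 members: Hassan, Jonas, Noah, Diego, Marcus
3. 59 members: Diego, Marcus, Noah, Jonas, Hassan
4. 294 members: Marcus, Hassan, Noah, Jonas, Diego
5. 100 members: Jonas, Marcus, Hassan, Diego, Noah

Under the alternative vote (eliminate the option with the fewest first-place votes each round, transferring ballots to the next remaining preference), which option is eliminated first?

Diego

Round 1: Noah 169, Jonas 100, Hassan 133, Diego 59, Marcus 294. Eliminate Diego.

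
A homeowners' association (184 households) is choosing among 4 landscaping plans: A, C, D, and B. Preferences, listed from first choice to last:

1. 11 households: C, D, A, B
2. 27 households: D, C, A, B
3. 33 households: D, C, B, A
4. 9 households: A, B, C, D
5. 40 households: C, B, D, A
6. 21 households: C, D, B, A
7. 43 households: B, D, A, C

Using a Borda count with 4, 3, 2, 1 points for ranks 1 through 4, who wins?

A: 11·2 + 27·2 + 33·1 + 9·4 + 40·1 + 21·1 + 43·2 = 292
C: 11·4 + 27·3 + 33·3 + 9·2 + 40·4 + 21·4 + 43·1 = 529
D: 11·3 + 27·4 + 33·4 + 9·1 + 40·2 + 21·3 + 43·3 = 554
B: 11·1 + 27·1 + 33·2 + 9·3 + 40·3 + 21·2 + 43·4 = 465
D has the highest Borda score (554).

D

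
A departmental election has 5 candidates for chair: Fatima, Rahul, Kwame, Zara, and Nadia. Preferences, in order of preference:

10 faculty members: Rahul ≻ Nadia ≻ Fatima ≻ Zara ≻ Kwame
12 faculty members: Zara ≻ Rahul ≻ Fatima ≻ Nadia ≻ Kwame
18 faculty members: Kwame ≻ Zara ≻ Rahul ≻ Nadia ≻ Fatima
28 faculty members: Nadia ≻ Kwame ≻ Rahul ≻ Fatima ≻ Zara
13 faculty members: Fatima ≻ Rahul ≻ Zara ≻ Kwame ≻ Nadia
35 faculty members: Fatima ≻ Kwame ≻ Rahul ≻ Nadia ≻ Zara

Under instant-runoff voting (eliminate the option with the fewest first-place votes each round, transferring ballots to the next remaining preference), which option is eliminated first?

Round 1: Fatima 48, Rahul 10, Kwame 18, Zara 12, Nadia 28. Eliminate Rahul.

Rahul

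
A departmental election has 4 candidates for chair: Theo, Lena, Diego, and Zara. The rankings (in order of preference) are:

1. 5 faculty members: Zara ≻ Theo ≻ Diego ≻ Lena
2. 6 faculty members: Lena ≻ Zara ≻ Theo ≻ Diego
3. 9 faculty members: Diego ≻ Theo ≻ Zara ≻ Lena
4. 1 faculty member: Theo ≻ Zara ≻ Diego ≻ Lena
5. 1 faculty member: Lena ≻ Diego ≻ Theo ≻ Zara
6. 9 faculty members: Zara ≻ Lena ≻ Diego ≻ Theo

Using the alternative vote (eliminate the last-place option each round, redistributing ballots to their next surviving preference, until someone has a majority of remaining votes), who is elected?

Zara

Round 1: Theo 1, Lena 7, Diego 9, Zara 14. Eliminate Theo.
Round 2: Lena 7, Diego 9, Zara 15. Eliminate Lena.
Round 3: Diego 10, Zara 21. Zara has a majority.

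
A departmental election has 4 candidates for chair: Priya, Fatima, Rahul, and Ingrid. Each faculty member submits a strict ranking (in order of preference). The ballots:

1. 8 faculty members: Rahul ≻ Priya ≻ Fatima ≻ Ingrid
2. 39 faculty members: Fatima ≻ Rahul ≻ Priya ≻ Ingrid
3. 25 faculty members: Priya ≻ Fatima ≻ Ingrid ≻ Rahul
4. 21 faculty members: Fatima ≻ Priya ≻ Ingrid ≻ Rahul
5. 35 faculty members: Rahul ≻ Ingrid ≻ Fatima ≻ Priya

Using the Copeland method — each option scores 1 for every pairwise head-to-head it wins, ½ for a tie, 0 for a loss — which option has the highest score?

Priya: beats Ingrid; loses to Fatima and Rahul → score 1.
Fatima: beats Priya, Rahul, and Ingrid → score 3.
Rahul: beats Priya and Ingrid; loses to Fatima → score 2.
Ingrid: loses to Priya, Fatima, and Rahul → score 0.
Fatima has the best pairwise record.

Fatima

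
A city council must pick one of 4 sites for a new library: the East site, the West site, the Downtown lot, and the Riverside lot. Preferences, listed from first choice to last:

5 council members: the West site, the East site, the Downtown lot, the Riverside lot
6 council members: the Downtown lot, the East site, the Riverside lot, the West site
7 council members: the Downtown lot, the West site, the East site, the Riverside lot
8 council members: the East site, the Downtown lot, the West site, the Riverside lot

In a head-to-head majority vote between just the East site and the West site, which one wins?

Voters preferring the East site to the West site: 14; preferring the West site to the East site: 12.
the East site wins the head-to-head.

the East site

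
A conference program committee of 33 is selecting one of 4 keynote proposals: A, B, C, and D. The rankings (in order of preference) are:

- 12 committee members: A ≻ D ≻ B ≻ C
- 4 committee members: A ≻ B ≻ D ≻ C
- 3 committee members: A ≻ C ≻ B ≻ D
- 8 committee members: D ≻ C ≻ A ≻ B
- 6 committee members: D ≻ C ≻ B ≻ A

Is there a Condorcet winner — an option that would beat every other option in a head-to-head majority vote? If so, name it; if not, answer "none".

A vs B: 27–6 for A.
A vs C: 19–14 for A.
A vs D: 19–14 for A.
A beats every other option head-to-head.

A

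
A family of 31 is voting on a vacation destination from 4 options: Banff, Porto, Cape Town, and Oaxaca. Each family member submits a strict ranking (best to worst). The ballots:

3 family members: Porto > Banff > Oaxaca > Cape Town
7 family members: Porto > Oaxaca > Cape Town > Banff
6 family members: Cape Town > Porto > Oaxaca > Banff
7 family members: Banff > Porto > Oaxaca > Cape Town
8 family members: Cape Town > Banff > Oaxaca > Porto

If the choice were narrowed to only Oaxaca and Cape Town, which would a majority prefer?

Voters preferring Oaxaca to Cape Town: 17; preferring Cape Town to Oaxaca: 14.
Oaxaca wins the head-to-head.

Oaxaca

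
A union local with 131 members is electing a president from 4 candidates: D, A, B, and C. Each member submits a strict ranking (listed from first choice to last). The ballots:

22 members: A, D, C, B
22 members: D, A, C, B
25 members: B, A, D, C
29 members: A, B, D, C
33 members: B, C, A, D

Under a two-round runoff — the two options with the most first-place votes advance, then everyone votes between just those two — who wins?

A

Round 1 first-place votes: D 22, A 51, B 58, C 0.
B and A advance.
Runoff: B is preferred to A by 58 voters; A by 73.
A wins the runoff.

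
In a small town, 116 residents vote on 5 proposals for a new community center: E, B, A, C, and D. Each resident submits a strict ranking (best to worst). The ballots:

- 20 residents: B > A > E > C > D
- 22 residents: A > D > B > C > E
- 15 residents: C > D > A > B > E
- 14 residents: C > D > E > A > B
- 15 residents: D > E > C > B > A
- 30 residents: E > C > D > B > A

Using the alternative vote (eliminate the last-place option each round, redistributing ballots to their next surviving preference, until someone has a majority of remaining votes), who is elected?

E

Round 1: E 30, B 20, A 22, C 29, D 15. Eliminate D.
Round 2: E 45, B 20, A 22, C 29. Eliminate B.
Round 3: E 45, A 42, C 29. Eliminate C.
Round 4: E 59, A 57. E has a majority.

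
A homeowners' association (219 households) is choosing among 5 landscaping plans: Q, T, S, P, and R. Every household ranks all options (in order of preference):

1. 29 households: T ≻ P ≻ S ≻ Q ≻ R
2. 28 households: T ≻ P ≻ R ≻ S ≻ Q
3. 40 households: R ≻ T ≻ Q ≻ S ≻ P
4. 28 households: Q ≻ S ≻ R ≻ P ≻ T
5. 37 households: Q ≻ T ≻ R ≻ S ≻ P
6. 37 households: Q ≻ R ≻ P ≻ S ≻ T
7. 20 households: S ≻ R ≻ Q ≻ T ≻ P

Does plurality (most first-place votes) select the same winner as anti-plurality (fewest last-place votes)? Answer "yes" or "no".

Plurality — first-place votes: Q 102, T 57, S 20, P 0, R 40. Winner: Q.
Anti-plurality — last-place votes: Q 28, T 65, S 0, P 97, R 29. Winner: S.
The two methods disagree.

no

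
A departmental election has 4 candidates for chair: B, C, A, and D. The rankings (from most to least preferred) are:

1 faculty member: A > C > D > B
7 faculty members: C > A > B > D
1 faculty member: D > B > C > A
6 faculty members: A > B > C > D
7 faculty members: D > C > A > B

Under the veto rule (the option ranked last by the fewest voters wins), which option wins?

Last-place votes: B 8, C 0, A 1, D 13.
C is ranked last by the fewest voters, so C wins.

C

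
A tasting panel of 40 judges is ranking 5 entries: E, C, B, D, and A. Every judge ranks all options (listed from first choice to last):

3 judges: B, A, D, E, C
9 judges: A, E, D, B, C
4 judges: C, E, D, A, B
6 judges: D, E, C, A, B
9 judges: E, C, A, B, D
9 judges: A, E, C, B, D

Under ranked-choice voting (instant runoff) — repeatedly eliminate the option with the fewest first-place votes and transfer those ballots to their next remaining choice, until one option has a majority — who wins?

Round 1: E 9, C 4, B 3, D 6, A 18. Eliminate B.
Round 2: E 9, C 4, D 6, A 21. A has a majority.

A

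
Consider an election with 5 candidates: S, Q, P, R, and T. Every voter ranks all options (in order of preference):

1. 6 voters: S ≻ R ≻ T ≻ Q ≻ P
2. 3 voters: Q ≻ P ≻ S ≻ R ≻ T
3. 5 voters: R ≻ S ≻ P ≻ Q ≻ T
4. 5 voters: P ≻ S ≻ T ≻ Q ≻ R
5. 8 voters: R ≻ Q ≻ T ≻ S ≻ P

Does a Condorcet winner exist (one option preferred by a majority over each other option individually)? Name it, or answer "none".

S

S vs Q: 16–11 for S.
S vs P: 19–8 for S.
S vs R: 14–13 for S.
S vs T: 19–8 for S.
S beats every other option head-to-head.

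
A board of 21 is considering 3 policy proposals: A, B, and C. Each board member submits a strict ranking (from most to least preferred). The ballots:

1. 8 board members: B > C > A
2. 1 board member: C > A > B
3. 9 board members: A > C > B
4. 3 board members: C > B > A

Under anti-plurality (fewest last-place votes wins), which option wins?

C

Last-place votes: A 11, B 10, C 0.
C is ranked last by the fewest voters, so C wins.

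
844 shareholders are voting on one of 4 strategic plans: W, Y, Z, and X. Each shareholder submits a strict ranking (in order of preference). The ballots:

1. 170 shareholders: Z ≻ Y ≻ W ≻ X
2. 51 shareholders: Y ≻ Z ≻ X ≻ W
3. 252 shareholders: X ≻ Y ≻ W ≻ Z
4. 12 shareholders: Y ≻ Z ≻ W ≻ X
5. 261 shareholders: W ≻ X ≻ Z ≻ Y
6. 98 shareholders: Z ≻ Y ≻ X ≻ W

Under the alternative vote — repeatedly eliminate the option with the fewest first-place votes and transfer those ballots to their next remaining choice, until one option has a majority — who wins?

Round 1: W 261, Y 63, Z 268, X 252. Eliminate Y.
Round 2: W 261, Z 331, X 252. Eliminate X.
Round 3: W 513, Z 331. W has a majority.

W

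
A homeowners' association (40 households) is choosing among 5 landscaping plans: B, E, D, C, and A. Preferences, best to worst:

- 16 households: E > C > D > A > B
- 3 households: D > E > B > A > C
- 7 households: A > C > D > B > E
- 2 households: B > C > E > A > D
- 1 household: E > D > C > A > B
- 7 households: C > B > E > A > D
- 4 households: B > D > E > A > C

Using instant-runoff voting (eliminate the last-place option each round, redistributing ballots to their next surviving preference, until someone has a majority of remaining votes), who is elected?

Round 1: B 6, E 17, D 3, C 7, A 7. Eliminate D.
Round 2: B 6, E 20, C 7, A 7. Eliminate B.
Round 3: E 24, C 9, A 7. E has a majority.

E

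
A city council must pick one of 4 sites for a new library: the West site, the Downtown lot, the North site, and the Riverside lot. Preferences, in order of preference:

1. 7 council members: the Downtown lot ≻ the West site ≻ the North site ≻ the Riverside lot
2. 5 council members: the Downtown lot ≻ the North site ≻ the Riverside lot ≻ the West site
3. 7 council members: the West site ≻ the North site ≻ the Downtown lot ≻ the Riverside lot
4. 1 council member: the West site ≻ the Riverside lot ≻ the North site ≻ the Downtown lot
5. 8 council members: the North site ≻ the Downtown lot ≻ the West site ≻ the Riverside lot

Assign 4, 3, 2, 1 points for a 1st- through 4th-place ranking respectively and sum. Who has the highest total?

the West site: 7·3 + 5·1 + 7·4 + 1·4 + 8·2 = 74
the Downtown lot: 7·4 + 5·4 + 7·2 + 1·1 + 8·3 = 87
the North site: 7·2 + 5·3 + 7·3 + 1·2 + 8·4 = 84
the Riverside lot: 7·1 + 5·2 + 7·1 + 1·3 + 8·1 = 35
the Downtown lot has the highest Borda score (87).

the Downtown lot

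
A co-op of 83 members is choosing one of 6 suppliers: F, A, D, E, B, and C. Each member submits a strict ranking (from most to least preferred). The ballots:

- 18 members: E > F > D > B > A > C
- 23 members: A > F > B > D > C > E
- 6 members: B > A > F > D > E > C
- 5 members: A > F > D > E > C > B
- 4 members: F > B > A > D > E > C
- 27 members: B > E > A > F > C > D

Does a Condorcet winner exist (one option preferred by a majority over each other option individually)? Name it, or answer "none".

none

Checking pairwise contests:
A beats F 61–22.
E beats A 45–38.
F beats D 83–0.
B beats E 60–23.
F beats B 50–33.
F beats C 83–0.
Every option loses at least one head-to-head, so there is no Condorcet winner.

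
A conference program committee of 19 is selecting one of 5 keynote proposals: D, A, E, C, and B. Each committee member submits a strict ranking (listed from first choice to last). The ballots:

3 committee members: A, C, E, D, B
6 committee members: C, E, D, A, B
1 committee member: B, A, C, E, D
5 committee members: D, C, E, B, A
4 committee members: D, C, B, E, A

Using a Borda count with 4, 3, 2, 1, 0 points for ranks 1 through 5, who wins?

D: 3·1 + 6·2 + 1·0 + 5·4 + 4·4 = 51
A: 3·4 + 6·1 + 1·3 + 5·0 + 4·0 = 21
E: 3·2 + 6·3 + 1·1 + 5·2 + 4·1 = 39
C: 3·3 + 6·4 + 1·2 + 5·3 + 4·3 = 62
B: 3·0 + 6·0 + 1·4 + 5·1 + 4·2 = 17
C has the highest Borda score (62).

C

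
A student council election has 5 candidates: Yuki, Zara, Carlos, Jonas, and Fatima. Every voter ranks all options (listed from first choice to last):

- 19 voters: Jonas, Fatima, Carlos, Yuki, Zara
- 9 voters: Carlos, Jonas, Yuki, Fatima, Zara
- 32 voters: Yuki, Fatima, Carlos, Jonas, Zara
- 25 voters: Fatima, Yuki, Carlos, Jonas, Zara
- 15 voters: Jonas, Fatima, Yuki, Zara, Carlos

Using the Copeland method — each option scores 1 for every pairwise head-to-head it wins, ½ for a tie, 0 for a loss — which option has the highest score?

Fatima

Yuki: beats Zara, Carlos, and Jonas; loses to Fatima → score 3.
Zara: loses to Yuki, Carlos, Jonas, and Fatima → score 0.
Carlos: beats Zara and Jonas; loses to Yuki and Fatima → score 2.
Jonas: beats Zara; loses to Yuki, Carlos, and Fatima → score 1.
Fatima: beats Yuki, Zara, Carlos, and Jonas → score 4.
Fatima has the best pairwise record.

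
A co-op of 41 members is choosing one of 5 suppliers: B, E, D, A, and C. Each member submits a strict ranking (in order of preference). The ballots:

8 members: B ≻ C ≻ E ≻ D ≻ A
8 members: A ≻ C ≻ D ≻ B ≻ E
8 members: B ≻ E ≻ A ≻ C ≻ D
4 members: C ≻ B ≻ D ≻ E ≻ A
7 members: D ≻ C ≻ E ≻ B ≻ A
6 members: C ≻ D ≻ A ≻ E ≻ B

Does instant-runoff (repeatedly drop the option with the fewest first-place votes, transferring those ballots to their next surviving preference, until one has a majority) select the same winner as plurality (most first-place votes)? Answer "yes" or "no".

Instant-runoff — R1 B 16, E 0, D 7, A 8, C 10 (E out); R2 B 16, D 7, A 8, C 10 (D out); R3 B 16, A 8, C 17 (A out); R4 B 16, C 25 (C winner). Winner: C.
Plurality — first-place votes: B 16, E 0, D 7, A 8, C 10. Winner: B.
The two methods disagree.

no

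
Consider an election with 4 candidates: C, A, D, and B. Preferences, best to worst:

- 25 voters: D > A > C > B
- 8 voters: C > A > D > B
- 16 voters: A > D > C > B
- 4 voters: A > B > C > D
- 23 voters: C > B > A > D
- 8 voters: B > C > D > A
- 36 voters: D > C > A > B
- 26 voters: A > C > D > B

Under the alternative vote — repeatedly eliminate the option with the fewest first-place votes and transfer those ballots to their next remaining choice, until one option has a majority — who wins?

A

Round 1: C 31, A 46, D 61, B 8. Eliminate B.
Round 2: C 39, A 46, D 61. Eliminate C.
Round 3: A 77, D 69. A has a majority.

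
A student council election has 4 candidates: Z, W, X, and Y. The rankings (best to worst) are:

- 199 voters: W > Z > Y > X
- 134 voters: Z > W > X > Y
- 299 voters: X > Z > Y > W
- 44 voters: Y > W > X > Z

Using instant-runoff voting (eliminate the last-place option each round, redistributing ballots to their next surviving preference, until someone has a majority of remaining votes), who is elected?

W

Round 1: Z 134, W 199, X 299, Y 44. Eliminate Y.
Round 2: Z 134, W 243, X 299. Eliminate Z.
Round 3: W 377, X 299. W has a majority.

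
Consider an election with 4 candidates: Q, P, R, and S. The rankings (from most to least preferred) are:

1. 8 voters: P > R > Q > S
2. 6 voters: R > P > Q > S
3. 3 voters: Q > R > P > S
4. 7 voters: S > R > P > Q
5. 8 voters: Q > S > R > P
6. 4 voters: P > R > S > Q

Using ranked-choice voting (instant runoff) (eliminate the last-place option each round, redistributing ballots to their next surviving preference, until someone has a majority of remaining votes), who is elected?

P

Round 1: Q 11, P 12, R 6, S 7. Eliminate R.
Round 2: Q 11, P 18, S 7. Eliminate S.
Round 3: Q 11, P 25. P has a majority.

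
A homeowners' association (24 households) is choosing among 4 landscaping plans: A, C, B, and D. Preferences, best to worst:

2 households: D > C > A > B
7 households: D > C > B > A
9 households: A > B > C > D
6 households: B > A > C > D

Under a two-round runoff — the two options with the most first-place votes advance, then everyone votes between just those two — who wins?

A

Round 1 first-place votes: A 9, C 0, B 6, D 9.
D and A advance.
Runoff: D is preferred to A by 9 voters; A by 15.
A wins the runoff.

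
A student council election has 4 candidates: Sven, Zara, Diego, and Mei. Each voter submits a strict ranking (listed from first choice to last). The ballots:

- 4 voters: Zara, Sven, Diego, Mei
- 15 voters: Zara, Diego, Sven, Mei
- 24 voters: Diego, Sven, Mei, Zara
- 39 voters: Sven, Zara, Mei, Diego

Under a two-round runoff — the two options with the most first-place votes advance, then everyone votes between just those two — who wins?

Round 1 first-place votes: Sven 39, Zara 19, Diego 24, Mei 0.
Sven and Diego advance.
Runoff: Sven is preferred to Diego by 43 voters; Diego by 39.
Sven wins the runoff.

Sven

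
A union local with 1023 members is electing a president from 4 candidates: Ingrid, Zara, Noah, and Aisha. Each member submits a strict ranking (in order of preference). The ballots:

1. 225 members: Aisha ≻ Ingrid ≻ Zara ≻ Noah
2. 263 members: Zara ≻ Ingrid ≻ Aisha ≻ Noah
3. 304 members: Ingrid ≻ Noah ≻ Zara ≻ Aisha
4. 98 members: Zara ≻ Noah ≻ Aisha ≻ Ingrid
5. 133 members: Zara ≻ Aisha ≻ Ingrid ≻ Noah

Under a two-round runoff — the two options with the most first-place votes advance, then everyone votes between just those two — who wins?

Ingrid

Round 1 first-place votes: Ingrid 304, Zara 494, Noah 0, Aisha 225.
Zara and Ingrid advance.
Runoff: Zara is preferred to Ingrid by 494 voters; Ingrid by 529.
Ingrid wins the runoff.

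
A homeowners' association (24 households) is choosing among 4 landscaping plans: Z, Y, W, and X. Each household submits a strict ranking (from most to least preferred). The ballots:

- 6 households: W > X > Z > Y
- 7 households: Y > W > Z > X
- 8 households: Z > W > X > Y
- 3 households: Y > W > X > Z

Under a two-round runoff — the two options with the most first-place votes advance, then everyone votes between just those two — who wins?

Round 1 first-place votes: Z 8, Y 10, W 6, X 0.
Y and Z advance.
Runoff: Y is preferred to Z by 10 voters; Z by 14.
Z wins the runoff.

Z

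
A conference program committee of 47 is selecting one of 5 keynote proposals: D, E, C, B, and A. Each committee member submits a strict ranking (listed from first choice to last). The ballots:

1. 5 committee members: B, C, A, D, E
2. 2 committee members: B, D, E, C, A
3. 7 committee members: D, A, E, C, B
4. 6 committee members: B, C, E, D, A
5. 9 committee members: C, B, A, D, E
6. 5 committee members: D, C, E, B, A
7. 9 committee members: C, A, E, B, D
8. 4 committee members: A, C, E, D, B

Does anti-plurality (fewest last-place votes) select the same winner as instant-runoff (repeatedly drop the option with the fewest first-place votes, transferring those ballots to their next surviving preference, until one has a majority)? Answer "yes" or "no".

Anti-plurality — last-place votes: D 9, E 14, C 0, B 11, A 13. Winner: C.
Instant-runoff — R1 D 12, E 0, C 18, B 13, A 4 (E out); R2 D 12, C 18, B 13, A 4 (A out); R3 D 12, C 22, B 13 (D out); R4 C 34, B 13 (C winner). Winner: C.
The two methods agree.

yes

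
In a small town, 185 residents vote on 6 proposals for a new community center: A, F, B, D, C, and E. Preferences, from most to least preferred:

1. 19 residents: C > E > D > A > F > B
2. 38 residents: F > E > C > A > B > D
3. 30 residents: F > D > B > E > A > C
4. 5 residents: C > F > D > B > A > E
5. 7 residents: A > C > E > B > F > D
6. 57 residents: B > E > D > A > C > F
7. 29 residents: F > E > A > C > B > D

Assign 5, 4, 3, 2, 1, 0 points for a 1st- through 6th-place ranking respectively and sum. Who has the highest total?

E

A: 19·2 + 38·2 + 30·1 + 5·1 + 7·5 + 57·2 + 29·3 = 385
F: 19·1 + 38·5 + 30·5 + 5·4 + 7·1 + 57·0 + 29·5 = 531
B: 19·0 + 38·1 + 30·3 + 5·2 + 7·2 + 57·5 + 29·1 = 466
D: 19·3 + 38·0 + 30·4 + 5·3 + 7·0 + 57·3 + 29·0 = 363
C: 19·5 + 38·3 + 30·0 + 5·5 + 7·4 + 57·1 + 29·2 = 377
E: 19·4 + 38·4 + 30·2 + 5·0 + 7·3 + 57·4 + 29·4 = 653
E has the highest Borda score (653).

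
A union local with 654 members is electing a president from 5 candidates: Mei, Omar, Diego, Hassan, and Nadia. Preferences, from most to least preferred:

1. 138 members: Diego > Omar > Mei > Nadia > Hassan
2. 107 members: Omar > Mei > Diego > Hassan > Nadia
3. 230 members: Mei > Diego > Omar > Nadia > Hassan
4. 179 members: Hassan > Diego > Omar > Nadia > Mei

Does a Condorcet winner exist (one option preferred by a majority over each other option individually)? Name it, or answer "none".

Checking pairwise contests:
Omar beats Mei 424–230.
Diego beats Omar 547–107.
Mei beats Diego 337–317.
Mei beats Hassan 475–179.
Mei beats Nadia 475–179.
Every option loses at least one head-to-head, so there is no Condorcet winner.

none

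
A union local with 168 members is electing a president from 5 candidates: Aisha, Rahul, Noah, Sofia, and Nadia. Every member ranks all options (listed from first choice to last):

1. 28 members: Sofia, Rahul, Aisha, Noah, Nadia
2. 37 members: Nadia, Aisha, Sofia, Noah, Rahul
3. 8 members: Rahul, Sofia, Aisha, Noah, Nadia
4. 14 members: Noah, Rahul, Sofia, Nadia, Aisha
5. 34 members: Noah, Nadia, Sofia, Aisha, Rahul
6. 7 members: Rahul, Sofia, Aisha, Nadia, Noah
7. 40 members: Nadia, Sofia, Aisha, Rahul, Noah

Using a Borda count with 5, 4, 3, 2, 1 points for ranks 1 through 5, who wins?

Sofia

Aisha: 28·3 + 37·4 + 8·3 + 14·1 + 34·2 + 7·3 + 40·3 = 479
Rahul: 28·4 + 37·1 + 8·5 + 14·4 + 34·1 + 7·5 + 40·2 = 394
Noah: 28·2 + 37·2 + 8·2 + 14·5 + 34·5 + 7·1 + 40·1 = 433
Sofia: 28·5 + 37·3 + 8·4 + 14·3 + 34·3 + 7·4 + 40·4 = 615
Nadia: 28·1 + 37·5 + 8·1 + 14·2 + 34·4 + 7·2 + 40·5 = 599
Sofia has the highest Borda score (615).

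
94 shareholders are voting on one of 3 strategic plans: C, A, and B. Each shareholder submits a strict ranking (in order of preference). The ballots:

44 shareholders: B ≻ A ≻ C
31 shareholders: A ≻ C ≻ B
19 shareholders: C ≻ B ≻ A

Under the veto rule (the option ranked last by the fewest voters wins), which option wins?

Last-place votes: C 44, A 19, B 31.
A is ranked last by the fewest voters, so A wins.

A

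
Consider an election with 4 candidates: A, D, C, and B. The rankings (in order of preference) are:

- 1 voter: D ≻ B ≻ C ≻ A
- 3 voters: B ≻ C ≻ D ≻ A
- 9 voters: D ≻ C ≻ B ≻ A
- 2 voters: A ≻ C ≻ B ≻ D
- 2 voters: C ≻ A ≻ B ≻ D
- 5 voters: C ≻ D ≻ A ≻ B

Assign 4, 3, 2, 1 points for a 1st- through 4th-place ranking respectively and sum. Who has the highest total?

A: 1·1 + 3·1 + 9·1 + 2·4 + 2·3 + 5·2 = 37
D: 1·4 + 3·2 + 9·4 + 2·1 + 2·1 + 5·3 = 65
C: 1·2 + 3·3 + 9·3 + 2·3 + 2·4 + 5·4 = 72
B: 1·3 + 3·4 + 9·2 + 2·2 + 2·2 + 5·1 = 46
C has the highest Borda score (72).

C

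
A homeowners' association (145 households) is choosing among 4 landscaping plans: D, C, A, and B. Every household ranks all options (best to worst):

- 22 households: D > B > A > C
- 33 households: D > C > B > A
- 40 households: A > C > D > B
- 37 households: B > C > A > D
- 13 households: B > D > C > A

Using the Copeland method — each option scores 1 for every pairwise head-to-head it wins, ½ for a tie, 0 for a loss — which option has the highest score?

D: beats B; loses to C and A → score 1.
C: beats D, A, and B → score 3.
A: beats D; loses to C and B → score 1.
B: beats A; loses to D and C → score 1.
C has the best pairwise record.

C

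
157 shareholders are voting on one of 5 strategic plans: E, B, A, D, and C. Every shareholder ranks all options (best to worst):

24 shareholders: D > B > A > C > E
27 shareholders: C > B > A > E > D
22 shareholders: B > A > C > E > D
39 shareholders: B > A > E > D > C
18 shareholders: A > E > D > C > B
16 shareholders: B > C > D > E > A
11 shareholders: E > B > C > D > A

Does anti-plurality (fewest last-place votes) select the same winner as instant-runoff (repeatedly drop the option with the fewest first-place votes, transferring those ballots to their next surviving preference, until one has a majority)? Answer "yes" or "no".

yes

Anti-plurality — last-place votes: E 24, B 18, A 27, D 49, C 39. Winner: B.
Instant-runoff — R1 E 11, B 77, A 18, D 24, C 27 (E out); R2 B 88, A 18, D 24, C 27 (B winner). Winner: B.
The two methods agree.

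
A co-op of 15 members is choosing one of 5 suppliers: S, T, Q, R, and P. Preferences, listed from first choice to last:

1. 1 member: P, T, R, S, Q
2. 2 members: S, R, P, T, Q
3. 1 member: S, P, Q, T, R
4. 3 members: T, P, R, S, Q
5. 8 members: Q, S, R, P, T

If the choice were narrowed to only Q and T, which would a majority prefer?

Q

Voters preferring Q to T: 9; preferring T to Q: 6.
Q wins the head-to-head.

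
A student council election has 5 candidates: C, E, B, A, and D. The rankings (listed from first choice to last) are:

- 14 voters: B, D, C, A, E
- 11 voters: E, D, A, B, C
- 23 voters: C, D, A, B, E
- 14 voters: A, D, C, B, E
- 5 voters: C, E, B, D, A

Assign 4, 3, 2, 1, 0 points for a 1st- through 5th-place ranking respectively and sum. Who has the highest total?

C: 14·2 + 11·0 + 23·4 + 14·2 + 5·4 = 168
E: 14·0 + 11·4 + 23·0 + 14·0 + 5·3 = 59
B: 14·4 + 11·1 + 23·1 + 14·1 + 5·2 = 114
A: 14·1 + 11·2 + 23·2 + 14·4 + 5·0 = 138
D: 14·3 + 11·3 + 23·3 + 14·3 + 5·1 = 191
D has the highest Borda score (191).

D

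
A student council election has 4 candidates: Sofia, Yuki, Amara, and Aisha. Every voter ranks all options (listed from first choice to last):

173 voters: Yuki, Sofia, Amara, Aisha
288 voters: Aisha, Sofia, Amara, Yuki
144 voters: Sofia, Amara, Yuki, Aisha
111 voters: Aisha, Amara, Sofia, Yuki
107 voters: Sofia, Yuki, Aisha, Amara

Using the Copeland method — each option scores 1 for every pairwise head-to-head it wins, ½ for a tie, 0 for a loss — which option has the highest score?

Sofia

Sofia: beats Yuki, Amara, and Aisha → score 3.
Yuki: beats Aisha; loses to Sofia and Amara → score 1.
Amara: beats Yuki; loses to Sofia and Aisha → score 1.
Aisha: beats Amara; loses to Sofia and Yuki → score 1.
Sofia has the best pairwise record.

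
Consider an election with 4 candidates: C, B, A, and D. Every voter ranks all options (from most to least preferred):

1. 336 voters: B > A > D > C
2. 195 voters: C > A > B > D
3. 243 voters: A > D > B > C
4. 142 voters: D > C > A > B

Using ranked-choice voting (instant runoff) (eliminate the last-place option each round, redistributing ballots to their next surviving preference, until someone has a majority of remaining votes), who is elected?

Round 1: C 195, B 336, A 243, D 142. Eliminate D.
Round 2: C 337, B 336, A 243. Eliminate A.
Round 3: C 337, B 579. B has a majority.

B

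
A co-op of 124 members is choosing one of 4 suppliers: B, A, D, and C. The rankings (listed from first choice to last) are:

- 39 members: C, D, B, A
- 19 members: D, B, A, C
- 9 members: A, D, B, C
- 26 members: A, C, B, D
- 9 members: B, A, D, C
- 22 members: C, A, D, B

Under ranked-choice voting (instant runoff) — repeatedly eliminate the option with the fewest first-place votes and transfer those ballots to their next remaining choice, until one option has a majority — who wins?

A

Round 1: B 9, A 35, D 19, C 61. Eliminate B.
Round 2: A 44, D 19, C 61. Eliminate D.
Round 3: A 63, C 61. A has a majority.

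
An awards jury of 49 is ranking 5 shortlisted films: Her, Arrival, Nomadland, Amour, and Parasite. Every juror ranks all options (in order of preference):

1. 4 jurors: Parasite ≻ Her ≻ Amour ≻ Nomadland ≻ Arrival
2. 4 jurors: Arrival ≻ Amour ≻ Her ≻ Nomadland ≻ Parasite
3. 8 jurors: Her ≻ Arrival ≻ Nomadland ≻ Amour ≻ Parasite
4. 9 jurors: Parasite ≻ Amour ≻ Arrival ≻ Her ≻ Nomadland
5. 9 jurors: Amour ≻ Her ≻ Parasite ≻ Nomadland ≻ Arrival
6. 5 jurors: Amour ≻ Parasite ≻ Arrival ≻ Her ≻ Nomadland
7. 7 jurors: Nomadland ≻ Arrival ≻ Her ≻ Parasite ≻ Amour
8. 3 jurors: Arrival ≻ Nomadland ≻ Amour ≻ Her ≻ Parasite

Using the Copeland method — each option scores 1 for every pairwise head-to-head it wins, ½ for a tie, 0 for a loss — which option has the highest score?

Her: beats Nomadland and Parasite; loses to Arrival and Amour → score 2.
Arrival: beats Her and Nomadland; loses to Amour and Parasite → score 2.
Nomadland: loses to Her, Arrival, Amour, and Parasite → score 0.
Amour: beats Her, Arrival, Nomadland, and Parasite → score 4.
Parasite: beats Arrival and Nomadland; loses to Her and Amour → score 2.
Amour has the best pairwise record.

Amour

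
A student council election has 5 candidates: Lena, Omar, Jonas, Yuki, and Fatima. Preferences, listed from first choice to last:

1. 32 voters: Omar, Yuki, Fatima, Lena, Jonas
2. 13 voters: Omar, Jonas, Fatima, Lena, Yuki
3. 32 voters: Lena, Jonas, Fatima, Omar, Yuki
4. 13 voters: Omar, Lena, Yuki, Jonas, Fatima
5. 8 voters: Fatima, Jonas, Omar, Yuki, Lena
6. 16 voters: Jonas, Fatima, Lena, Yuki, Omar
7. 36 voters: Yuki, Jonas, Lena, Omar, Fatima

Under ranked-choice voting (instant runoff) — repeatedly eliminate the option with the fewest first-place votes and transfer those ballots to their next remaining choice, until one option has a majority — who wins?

Lena

Round 1: Lena 32, Omar 58, Jonas 16, Yuki 36, Fatima 8. Eliminate Fatima.
Round 2: Lena 32, Omar 58, Jonas 24, Yuki 36. Eliminate Jonas.
Round 3: Lena 48, Omar 66, Yuki 36. Eliminate Yuki.
Round 4: Lena 84, Omar 66. Lena has a majority.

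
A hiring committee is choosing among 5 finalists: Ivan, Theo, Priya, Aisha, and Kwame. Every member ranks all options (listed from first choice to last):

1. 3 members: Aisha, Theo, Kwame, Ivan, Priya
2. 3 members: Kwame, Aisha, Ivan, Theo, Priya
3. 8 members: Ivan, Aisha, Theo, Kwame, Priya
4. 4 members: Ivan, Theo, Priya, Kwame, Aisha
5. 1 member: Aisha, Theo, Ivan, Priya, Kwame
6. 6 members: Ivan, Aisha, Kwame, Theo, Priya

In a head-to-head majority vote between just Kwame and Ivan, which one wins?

Voters preferring Kwame to Ivan: 6; preferring Ivan to Kwame: 19.
Ivan wins the head-to-head.

Ivan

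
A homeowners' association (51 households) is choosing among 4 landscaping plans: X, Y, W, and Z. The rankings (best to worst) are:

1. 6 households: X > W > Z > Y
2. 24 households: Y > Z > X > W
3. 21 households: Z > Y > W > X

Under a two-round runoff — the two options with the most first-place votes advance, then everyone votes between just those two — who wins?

Round 1 first-place votes: X 6, Y 24, W 0, Z 21.
Y and Z advance.
Runoff: Y is preferred to Z by 24 voters; Z by 27.
Z wins the runoff.

Z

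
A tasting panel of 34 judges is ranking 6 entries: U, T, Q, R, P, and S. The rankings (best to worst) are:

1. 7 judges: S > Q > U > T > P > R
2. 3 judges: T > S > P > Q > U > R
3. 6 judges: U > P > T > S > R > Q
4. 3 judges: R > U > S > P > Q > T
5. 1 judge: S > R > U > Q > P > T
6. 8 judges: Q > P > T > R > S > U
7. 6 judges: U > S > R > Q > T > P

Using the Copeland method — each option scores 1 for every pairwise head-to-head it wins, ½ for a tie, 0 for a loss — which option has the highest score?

U: beats T, R, and P; loses to Q and S → score 3.
T: beats R; ties S; loses to U, Q, and P → score 1.5.
Q: beats U, T, R, and P; loses to S → score 4.
R: loses to U, T, Q, P, and S → score 0.
P: beats T and R; loses to U, Q, and S → score 2.
S: beats U, Q, R, and P; ties T → score 4.5.
S has the best pairwise record.

S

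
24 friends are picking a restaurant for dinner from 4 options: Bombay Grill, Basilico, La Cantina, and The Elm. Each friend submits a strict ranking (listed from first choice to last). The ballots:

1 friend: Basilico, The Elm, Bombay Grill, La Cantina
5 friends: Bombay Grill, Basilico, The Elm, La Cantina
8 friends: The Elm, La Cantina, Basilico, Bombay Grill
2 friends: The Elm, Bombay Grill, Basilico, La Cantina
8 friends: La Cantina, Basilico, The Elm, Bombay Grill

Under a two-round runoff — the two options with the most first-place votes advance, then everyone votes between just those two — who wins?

Round 1 first-place votes: Bombay Grill 5, Basilico 1, La Cantina 8, The Elm 10.
The Elm and La Cantina advance.
Runoff: The Elm is preferred to La Cantina by 16 voters; La Cantina by 8.
The Elm wins the runoff.

The Elm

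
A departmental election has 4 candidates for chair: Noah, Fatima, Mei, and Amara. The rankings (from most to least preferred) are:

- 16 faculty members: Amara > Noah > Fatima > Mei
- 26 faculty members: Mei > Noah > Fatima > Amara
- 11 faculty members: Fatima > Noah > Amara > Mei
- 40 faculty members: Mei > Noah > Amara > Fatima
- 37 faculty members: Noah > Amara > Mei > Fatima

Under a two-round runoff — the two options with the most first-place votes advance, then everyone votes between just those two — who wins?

Mei

Round 1 first-place votes: Noah 37, Fatima 11, Mei 66, Amara 16.
Mei and Noah advance.
Runoff: Mei is preferred to Noah by 66 voters; Noah by 64.
Mei wins the runoff.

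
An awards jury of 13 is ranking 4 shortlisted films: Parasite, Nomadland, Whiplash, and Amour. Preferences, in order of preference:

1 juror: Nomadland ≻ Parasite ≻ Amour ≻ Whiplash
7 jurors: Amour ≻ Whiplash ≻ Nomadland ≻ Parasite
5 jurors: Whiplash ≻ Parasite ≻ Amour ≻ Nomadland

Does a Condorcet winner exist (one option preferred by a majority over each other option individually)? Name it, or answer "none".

Amour

Amour vs Parasite: 7–6 for Amour.
Amour vs Nomadland: 12–1 for Amour.
Amour vs Whiplash: 8–5 for Amour.
Amour beats every other option head-to-head.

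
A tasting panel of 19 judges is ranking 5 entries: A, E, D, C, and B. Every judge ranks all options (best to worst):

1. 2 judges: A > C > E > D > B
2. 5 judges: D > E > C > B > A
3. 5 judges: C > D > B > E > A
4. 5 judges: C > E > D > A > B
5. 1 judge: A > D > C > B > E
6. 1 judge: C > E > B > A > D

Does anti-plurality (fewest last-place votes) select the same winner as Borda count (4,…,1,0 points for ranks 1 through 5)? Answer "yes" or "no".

yes

Anti-plurality — last-place votes: A 10, E 1, D 1, C 0, B 7. Winner: C.
Borda — scores: A 18, E 42, D 50, C 62, B 18. Winner: C.
The two methods agree.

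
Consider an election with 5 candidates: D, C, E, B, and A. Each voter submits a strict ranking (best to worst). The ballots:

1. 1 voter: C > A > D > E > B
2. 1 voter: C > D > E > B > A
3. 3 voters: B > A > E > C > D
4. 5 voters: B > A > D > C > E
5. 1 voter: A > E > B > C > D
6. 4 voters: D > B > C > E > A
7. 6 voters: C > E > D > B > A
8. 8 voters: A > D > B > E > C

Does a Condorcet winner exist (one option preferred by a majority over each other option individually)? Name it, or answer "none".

none

Checking pairwise contests:
A beats D 18–11.
D beats C 17–12.
D beats E 19–10.
D beats B 20–9.
B beats A 19–10.
Every option loses at least one head-to-head, so there is no Condorcet winner.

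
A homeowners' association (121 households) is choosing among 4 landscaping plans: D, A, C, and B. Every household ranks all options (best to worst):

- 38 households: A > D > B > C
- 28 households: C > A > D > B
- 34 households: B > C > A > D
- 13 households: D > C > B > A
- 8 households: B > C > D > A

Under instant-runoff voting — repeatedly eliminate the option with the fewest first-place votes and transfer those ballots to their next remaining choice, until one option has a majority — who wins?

B

Round 1: D 13, A 38, C 28, B 42. Eliminate D.
Round 2: A 38, C 41, B 42. Eliminate A.
Round 3: C 41, B 80. B has a majority.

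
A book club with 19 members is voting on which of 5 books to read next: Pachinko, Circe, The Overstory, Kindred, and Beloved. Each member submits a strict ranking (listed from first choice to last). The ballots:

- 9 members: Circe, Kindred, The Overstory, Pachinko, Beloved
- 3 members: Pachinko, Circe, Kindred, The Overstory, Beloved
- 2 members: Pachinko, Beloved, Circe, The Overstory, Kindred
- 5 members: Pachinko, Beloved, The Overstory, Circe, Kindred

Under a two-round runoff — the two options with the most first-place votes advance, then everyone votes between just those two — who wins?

Pachinko

Round 1 first-place votes: Pachinko 10, Circe 9, The Overstory 0, Kindred 0, Beloved 0.
Pachinko and Circe advance.
Runoff: Pachinko is preferred to Circe by 10 voters; Circe by 9.
Pachinko wins the runoff.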